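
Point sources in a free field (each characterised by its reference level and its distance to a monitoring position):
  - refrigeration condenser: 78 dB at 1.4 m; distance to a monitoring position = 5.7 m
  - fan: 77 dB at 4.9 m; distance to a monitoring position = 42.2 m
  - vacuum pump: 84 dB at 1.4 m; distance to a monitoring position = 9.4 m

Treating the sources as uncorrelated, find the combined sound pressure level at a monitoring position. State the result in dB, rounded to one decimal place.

First find each source's level at the receiver (point-source: −20·log₁₀(r/r_ref)), then combine on an intensity basis.
refrigeration condenser: 78 − 20·log₁₀(5.7/1.4) = 78 − 12.19 = 65.81 dB.
fan: 77 − 20·log₁₀(42.2/4.9) = 77 − 18.70 = 58.30 dB.
vacuum pump: 84 − 20·log₁₀(9.4/1.4) = 84 − 16.54 = 67.46 dB.
Σ 10^(L/10) = 1.005e+07 → L_total = 10·log₁₀(1.005e+07) = 70.02 dB.

70.0 dB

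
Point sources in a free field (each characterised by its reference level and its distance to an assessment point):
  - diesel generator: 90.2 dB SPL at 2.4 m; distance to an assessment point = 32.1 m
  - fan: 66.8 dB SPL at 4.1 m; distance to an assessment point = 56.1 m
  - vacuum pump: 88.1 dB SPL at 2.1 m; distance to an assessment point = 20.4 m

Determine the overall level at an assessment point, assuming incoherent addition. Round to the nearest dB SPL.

First find each source's level at the receiver (point-source: −20·log₁₀(r/r_ref)), then combine on an intensity basis.
diesel generator: 90.2 − 20·log₁₀(32.1/2.4) = 90.2 − 22.53 = 67.67 dB SPL.
fan: 66.8 − 20·log₁₀(56.1/4.1) = 66.8 − 22.72 = 44.08 dB SPL.
vacuum pump: 88.1 − 20·log₁₀(20.4/2.1) = 88.1 − 19.75 = 68.35 dB SPL.
Σ 10^(L/10) = 1.272e+07 → L_total = 10·log₁₀(1.272e+07) = 71.05 dB SPL.

71 dB SPL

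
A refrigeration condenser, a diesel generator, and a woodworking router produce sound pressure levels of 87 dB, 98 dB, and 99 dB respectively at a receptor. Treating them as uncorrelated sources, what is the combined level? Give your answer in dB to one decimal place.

101.7 dB

For uncorrelated sources the intensities add, so convert each level to linear form, sum, and take 10·log₁₀ of the total.
Σ 10^(L/10) = 10^(87/10) + 10^(98/10) + 10^(99/10) = 1.475e+10.
L_total = 10·log₁₀(1.475e+10) = 101.69 dB.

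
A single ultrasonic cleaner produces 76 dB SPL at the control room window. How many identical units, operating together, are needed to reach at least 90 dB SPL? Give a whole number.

Need L₁ + 10·log₁₀ N ≥ 90, i.e. log₁₀ N ≥ 1.40.
N ≥ 10^(14.0/10) = 25.119, so N = 26.

26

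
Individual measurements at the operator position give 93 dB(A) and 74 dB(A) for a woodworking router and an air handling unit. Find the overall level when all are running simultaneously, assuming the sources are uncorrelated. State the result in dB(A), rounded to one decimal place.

For uncorrelated sources the intensities add, so convert each level to linear form, sum, and take 10·log₁₀ of the total.
Σ 10^(L/10) = 10^(93/10) + 10^(74/10) = 2.020e+09.
L_total = 10·log₁₀(2.020e+09) = 93.05 dB(A).

93.1 dB(A)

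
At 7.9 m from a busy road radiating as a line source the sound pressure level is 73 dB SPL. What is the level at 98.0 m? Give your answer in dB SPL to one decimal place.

62.1 dB SPL

Cylindrical spreading from a line source gives a 10·log₁₀(r₂/r₁) drop.
L₂ = 73 − 10·log₁₀(98.0/7.9) = 73 − 10.936 = 62.06 dB SPL.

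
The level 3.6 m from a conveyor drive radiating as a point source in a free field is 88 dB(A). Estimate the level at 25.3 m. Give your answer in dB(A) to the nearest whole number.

For a point source, L₂ = L₁ − 20·log₁₀(r₂/r₁).
L₂ = 88 − 20·log₁₀(25.3/3.6) = 88 − 16.936 = 71.06 dB(A).

71 dB(A)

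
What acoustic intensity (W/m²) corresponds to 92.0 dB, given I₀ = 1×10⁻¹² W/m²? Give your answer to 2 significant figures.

0.0016 W/m²

L = 10·log₁₀(I/I₀) ⇒ I = I₀·10^(L/10) = 10⁻¹² × 10^9.20.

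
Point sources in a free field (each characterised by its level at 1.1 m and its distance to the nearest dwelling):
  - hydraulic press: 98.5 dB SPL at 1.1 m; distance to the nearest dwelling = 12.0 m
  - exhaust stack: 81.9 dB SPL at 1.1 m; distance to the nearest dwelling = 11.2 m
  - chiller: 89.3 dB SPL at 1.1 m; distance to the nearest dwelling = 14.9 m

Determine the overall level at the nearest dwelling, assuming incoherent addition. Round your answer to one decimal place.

78.2 dB SPL

First find each source's level at the receiver (point-source: −20·log₁₀(r/r_ref)), then combine on an intensity basis.
hydraulic press: 98.5 − 20·log₁₀(12.0/1.1) = 98.5 − 20.76 = 77.74 dB SPL.
exhaust stack: 81.9 − 20·log₁₀(11.2/1.1) = 81.9 − 20.16 = 61.74 dB SPL.
chiller: 89.3 − 20·log₁₀(14.9/1.1) = 89.3 − 22.64 = 66.66 dB SPL.
Σ 10^(L/10) = 6.562e+07 → L_total = 10·log₁₀(6.562e+07) = 78.17 dB SPL.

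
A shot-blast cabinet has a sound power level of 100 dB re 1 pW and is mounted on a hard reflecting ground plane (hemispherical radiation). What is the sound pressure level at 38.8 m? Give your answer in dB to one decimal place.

Free-field hemispherical radiation: L_p = L_w − 10·log₁₀(2π·r²), r = 38.8 m.
2π·r² = 9459 m², 10·log₁₀ of that is 39.758 dB.
L_p = 100 − 39.758 = 60.24 dB.

60.2 dB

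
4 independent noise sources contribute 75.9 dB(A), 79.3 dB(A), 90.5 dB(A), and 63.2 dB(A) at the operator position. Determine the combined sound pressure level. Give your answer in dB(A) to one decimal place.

91.0 dB(A)

For uncorrelated sources the intensities add, so convert each level to linear form, sum, and take 10·log₁₀ of the total.
Σ 10^(L/10) = 10^(75.9/10) + 10^(79.3/10) + 10^(90.5/10) + 10^(63.2/10) = 1.248e+09.
L_total = 10·log₁₀(1.248e+09) = 90.96 dB(A).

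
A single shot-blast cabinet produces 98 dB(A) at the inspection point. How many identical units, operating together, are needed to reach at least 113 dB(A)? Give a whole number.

32

The shortfall is 113 − 98 = 15.0 dB, and N units add 10·log₁₀ N, so need 10·log₁₀ N ≥ 15.0.
N ≥ 10^(15.0/10) = 31.623, so N = 32.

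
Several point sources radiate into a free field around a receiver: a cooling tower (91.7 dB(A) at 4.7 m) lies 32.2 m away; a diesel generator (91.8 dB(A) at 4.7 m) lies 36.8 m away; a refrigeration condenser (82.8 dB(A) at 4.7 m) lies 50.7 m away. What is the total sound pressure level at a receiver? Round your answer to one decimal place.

77.6 dB(A)

Propagate each source to the receiver with L = L_ref − 20·log₁₀(r/r_ref), then add intensities.
cooling tower: 91.7 − 20·log₁₀(32.2/4.7) = 91.7 − 16.72 = 74.98 dB(A).
diesel generator: 91.8 − 20·log₁₀(36.8/4.7) = 91.8 − 17.87 = 73.93 dB(A).
refrigeration condenser: 82.8 − 20·log₁₀(50.7/4.7) = 82.8 − 20.66 = 62.14 dB(A).
Σ 10^(L/10) = 5.784e+07 → L_total = 10·log₁₀(5.784e+07) = 77.62 dB(A).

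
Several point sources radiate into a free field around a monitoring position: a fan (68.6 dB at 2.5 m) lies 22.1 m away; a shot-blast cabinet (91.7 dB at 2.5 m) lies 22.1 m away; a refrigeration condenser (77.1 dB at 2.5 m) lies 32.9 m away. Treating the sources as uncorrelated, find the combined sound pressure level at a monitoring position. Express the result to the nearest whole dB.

73 dB

Apply inverse-square spreading to bring every level to the receiver, then sum 10^(L/10).
fan: 68.6 − 20·log₁₀(22.1/2.5) = 68.6 − 18.93 = 49.67 dB.
shot-blast cabinet: 91.7 − 20·log₁₀(22.1/2.5) = 91.7 − 18.93 = 72.77 dB.
refrigeration condenser: 77.1 − 20·log₁₀(32.9/2.5) = 77.1 − 22.39 = 54.71 dB.
Σ 10^(L/10) = 1.932e+07 → L_total = 10·log₁₀(1.932e+07) = 72.86 dB.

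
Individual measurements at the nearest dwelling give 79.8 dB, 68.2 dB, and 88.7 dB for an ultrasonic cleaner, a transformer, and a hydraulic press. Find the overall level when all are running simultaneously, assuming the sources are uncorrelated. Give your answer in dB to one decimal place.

89.3 dB

Incoherent sources combine by intensity addition: L_total = 10·log₁₀(Σ 10^(L_i/10)).
Σ 10^(L/10) = 10^(79.8/10) + 10^(68.2/10) + 10^(88.7/10) = 8.434e+08.
L_total = 10·log₁₀(8.434e+08) = 89.26 dB.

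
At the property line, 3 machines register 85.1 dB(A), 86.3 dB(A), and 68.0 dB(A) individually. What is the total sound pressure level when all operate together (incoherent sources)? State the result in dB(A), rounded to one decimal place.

Incoherent sources combine by intensity addition: L_total = 10·log₁₀(Σ 10^(L_i/10)).
Σ 10^(L/10) = 10^(85.1/10) + 10^(86.3/10) + 10^(68.0/10) = 7.565e+08.
L_total = 10·log₁₀(7.565e+08) = 88.79 dB(A).

88.8 dB(A)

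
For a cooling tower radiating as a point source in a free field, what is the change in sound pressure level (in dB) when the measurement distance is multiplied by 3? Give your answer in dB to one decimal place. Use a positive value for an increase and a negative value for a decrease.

-9.5 dB

Point-source spreading: ΔL = −20·log₁₀(r₂/r₁).
ΔL = −20·log₁₀(3) = -9.54 dB.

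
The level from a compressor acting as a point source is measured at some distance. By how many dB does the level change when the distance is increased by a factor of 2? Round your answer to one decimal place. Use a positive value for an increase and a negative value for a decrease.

With spherical spreading the level changes by −20·log₁₀(r₂/r₁).
ΔL = −20·log₁₀(2) = -6.02 dB.

-6.0 dB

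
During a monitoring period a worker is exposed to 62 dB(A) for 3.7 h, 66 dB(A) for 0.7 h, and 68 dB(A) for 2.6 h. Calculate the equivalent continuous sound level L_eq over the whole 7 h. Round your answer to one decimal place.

65.5 dB(A)

The energy average is taken in the linear domain: L_eq = 10·log₁₀[(Σ tᵢ·10^(Lᵢ/10))/T], T = 7 h.
Σ tᵢ·10^(Lᵢ/10) = 3.7·10^(62/10) + 0.7·10^(66/10) + 2.6·10^(68/10) = 2.506e+07.
L_eq = 10·log₁₀(2.506e+07/7) = 65.54 dB(A).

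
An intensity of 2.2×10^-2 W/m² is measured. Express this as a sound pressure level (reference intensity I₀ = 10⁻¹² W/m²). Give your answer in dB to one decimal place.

I/I₀ = 2.2×10^-2/10⁻¹² = 2.2×10^10, and L = 10·log₁₀(I/I₀).
L = 10·(0.3424 + 10) = 103.42 dB.

103.4 dB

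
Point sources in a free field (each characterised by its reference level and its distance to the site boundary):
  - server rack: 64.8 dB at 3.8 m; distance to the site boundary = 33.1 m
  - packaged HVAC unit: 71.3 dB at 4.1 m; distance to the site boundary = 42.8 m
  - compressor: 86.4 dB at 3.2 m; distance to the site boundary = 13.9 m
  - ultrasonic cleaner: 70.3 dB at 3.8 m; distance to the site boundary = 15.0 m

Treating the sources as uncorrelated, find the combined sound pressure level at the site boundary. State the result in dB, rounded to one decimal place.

73.8 dB

First find each source's level at the receiver (point-source: −20·log₁₀(r/r_ref)), then combine on an intensity basis.
server rack: 64.8 − 20·log₁₀(33.1/3.8) = 64.8 − 18.80 = 46.00 dB.
packaged HVAC unit: 71.3 − 20·log₁₀(42.8/4.1) = 71.3 − 20.37 = 50.93 dB.
compressor: 86.4 − 20·log₁₀(13.9/3.2) = 86.4 − 12.76 = 73.64 dB.
ultrasonic cleaner: 70.3 − 20·log₁₀(15.0/3.8) = 70.3 − 11.93 = 58.37 dB.
Σ 10^(L/10) = 2.399e+07 → L_total = 10·log₁₀(2.399e+07) = 73.80 dB.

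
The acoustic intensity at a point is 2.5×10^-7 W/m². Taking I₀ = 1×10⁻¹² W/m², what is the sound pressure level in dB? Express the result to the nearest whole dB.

54 dB

I/I₀ = 2.5×10^-7/10⁻¹² = 2.5×10^5, and L = 10·log₁₀(I/I₀).
L = 10·(0.3979 + 5) = 53.98 dB.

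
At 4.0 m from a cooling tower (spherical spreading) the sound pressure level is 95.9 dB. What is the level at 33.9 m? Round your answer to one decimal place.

77.3 dB

Spherical spreading from a point source gives a 20·log₁₀(r₂/r₁) drop.
L₂ = 95.9 − 20·log₁₀(33.9/4.0) = 95.9 − 18.563 = 77.34 dB.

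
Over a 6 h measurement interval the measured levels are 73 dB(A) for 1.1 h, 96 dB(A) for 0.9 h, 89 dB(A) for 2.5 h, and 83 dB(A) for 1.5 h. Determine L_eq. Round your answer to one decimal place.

89.9 dB(A)

The energy average is taken in the linear domain: L_eq = 10·log₁₀[(Σ tᵢ·10^(Lᵢ/10))/T], T = 6 h.
Σ tᵢ·10^(Lᵢ/10) = 1.1·10^(73/10) + 0.9·10^(96/10) + 2.5·10^(89/10) + 1.5·10^(83/10) = 5.890e+09.
L_eq = 10·log₁₀(5.890e+09/6) = 89.92 dB(A).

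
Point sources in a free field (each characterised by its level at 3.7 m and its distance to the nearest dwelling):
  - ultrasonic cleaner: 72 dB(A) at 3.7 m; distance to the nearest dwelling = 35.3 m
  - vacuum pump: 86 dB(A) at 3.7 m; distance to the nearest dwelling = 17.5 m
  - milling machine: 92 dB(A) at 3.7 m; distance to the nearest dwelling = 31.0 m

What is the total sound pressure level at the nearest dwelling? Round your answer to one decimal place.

76.1 dB(A)

First find each source's level at the receiver (point-source: −20·log₁₀(r/r_ref)), then combine on an intensity basis.
ultrasonic cleaner: 72 − 20·log₁₀(35.3/3.7) = 72 − 19.59 = 52.41 dB(A).
vacuum pump: 86 − 20·log₁₀(17.5/3.7) = 86 − 13.50 = 72.50 dB(A).
milling machine: 92 − 20·log₁₀(31.0/3.7) = 92 − 18.46 = 73.54 dB(A).
Σ 10^(L/10) = 4.055e+07 → L_total = 10·log₁₀(4.055e+07) = 76.08 dB(A).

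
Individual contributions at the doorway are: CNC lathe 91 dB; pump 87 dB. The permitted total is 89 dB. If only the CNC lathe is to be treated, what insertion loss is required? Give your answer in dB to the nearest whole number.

Fixed contribution from the other source: Σ 10^(L/10) = 10^(87/10) = 5.012e+08 (87.00 dB).
The limit corresponds to 10^(89/10) = 7.943e+08; subtracting the fixed part leaves 2.931e+08 for the CNC lathe, i.e. 84.67 dB.
Required insertion loss = 91 − 84.67 = 6.33 dB.

6 dB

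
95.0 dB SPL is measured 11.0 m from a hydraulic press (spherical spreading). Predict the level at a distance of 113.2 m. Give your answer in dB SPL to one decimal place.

Point-source attenuation: ΔL = 20·log₁₀(r₂/r₁) = 20·log₁₀(113.2/11.0) = 20.249 dB.
L₂ = 95.0 − 20·log₁₀(113.2/11.0) = 95.0 − 20.249 = 74.75 dB SPL.

74.8 dB SPL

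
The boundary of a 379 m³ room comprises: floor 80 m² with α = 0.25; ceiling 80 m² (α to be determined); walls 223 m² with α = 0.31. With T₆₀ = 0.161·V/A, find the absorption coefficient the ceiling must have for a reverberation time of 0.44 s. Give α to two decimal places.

From T₆₀ = 0.161·V/A, the target T₆₀ = 0.44 s needs A = 0.161·379/0.44 = 138.68 m².
Absorption from the other surfaces = 80·0.25 + 223·0.31 = 89.13 m², so the ceiling must supply 49.55 m² over 80 m².
α = 49.55/80 = 0.619.

0.62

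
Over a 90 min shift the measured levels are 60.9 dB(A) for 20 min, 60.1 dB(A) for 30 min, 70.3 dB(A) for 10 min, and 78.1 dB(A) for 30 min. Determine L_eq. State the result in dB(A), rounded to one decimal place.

73.7 dB(A)

Weight each interval's intensity by its duration and average over T = 90 min:
Σ tᵢ·10^(Lᵢ/10) = 20·10^(60.9/10) + 30·10^(60.1/10) + 10·10^(70.3/10) + 30·10^(78.1/10) = 2.099e+09.
L_eq = 10·log₁₀(2.099e+09/90) = 73.68 dB(A).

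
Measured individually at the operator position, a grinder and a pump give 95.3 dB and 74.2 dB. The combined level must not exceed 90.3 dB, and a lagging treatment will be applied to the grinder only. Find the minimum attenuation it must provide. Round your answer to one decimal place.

Fixed contribution from the other source: Σ 10^(L/10) = 10^(74.2/10) = 2.630e+07 (74.20 dB).
To meet 90.3 dB overall, the treated grinder may contribute at most 10^(90.3/10) − 2.630e+07 = 1.045e+09, i.e. 90.19 dB.
Required insertion loss = 95.3 − 90.19 = 5.11 dB.

5.1 dB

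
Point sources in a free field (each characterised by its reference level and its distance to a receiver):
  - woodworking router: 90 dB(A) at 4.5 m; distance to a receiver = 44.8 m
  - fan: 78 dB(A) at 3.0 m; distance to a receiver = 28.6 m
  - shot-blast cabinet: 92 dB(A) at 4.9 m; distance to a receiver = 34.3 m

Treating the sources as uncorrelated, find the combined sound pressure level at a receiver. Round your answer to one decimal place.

Propagate each source to the receiver with L = L_ref − 20·log₁₀(r/r_ref), then add intensities.
woodworking router: 90 − 20·log₁₀(44.8/4.5) = 90 − 19.96 = 70.04 dB(A).
fan: 78 − 20·log₁₀(28.6/3.0) = 78 − 19.58 = 58.42 dB(A).
shot-blast cabinet: 92 − 20·log₁₀(34.3/4.9) = 92 − 16.90 = 75.10 dB(A).
Σ 10^(L/10) = 4.313e+07 → L_total = 10·log₁₀(4.313e+07) = 76.35 dB(A).

76.3 dB(A)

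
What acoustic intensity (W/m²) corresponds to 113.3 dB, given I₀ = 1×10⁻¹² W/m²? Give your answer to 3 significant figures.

0.214 W/m²

I = I₀·10^(L/10) = 10⁻¹² × 10^(113.3/10) = 10^(-0.670).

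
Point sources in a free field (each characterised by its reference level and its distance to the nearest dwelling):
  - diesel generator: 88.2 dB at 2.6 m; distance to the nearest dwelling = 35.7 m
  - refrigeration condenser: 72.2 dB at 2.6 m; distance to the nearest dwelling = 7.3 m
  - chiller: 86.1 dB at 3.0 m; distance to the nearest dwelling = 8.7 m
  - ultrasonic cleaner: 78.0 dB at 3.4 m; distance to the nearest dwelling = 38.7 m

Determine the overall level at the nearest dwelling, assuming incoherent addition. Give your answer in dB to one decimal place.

Propagate each source to the receiver with L = L_ref − 20·log₁₀(r/r_ref), then add intensities.
diesel generator: 88.2 − 20·log₁₀(35.7/2.6) = 88.2 − 22.75 = 65.45 dB.
refrigeration condenser: 72.2 − 20·log₁₀(7.3/2.6) = 72.2 − 8.97 = 63.23 dB.
chiller: 86.1 − 20·log₁₀(8.7/3.0) = 86.1 − 9.25 = 76.85 dB.
ultrasonic cleaner: 78.0 − 20·log₁₀(38.7/3.4) = 78.0 − 21.12 = 56.88 dB.
Σ 10^(L/10) = 5.454e+07 → L_total = 10·log₁₀(5.454e+07) = 77.37 dB.

77.4 dB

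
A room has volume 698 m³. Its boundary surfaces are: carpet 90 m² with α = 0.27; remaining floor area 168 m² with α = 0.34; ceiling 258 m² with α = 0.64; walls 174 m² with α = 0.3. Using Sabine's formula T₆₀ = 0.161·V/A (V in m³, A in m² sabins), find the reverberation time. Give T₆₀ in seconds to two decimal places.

Total absorption A = 90·0.27 + 168·0.34 + 258·0.64 + 174·0.3 = 298.74 m² sabins.
T₆₀ = 0.161 × 698 / 298.74 = 0.376 s.

0.38 s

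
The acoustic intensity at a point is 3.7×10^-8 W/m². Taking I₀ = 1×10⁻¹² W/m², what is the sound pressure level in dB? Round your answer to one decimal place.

I/I₀ = 3.7×10^-8/10⁻¹² = 3.7×10^4, and L = 10·log₁₀(I/I₀).
L = 10·(0.5682 + 4) = 45.68 dB.

45.7 dB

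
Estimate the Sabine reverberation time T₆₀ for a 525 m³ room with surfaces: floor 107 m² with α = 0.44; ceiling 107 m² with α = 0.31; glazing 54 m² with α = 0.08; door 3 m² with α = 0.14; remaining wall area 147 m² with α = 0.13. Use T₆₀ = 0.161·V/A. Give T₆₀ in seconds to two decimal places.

0.81 s

Summing Sᵢαᵢ: 107·0.44 + 107·0.31 + 54·0.08 + 3·0.14 + 147·0.13 = 104.10 m².
T₆₀ = 0.161·V/A = 0.161·525/104.10 = 0.812 s.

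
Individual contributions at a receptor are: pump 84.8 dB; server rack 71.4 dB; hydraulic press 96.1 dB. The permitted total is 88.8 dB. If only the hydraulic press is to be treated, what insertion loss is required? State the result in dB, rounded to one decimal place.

9.6 dB

Fixed contribution from the other sources: Σ 10^(L/10) = 10^(84.8/10) + 10^(71.4/10) = 3.158e+08 (84.99 dB).
To meet 88.8 dB overall, the treated hydraulic press may contribute at most 10^(88.8/10) − 3.158e+08 = 4.428e+08, i.e. 86.46 dB.
Required insertion loss = 96.1 − 86.46 = 9.64 dB.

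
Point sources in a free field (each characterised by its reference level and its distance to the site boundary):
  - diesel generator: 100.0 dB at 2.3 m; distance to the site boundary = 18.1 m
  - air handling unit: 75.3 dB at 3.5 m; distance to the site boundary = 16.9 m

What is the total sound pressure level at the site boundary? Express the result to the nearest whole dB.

82 dB

Propagate each source to the receiver with L = L_ref − 20·log₁₀(r/r_ref), then add intensities.
diesel generator: 100.0 − 20·log₁₀(18.1/2.3) = 100.0 − 17.92 = 82.08 dB.
air handling unit: 75.3 − 20·log₁₀(16.9/3.5) = 75.3 − 13.68 = 61.62 dB.
Σ 10^(L/10) = 1.629e+08 → L_total = 10·log₁₀(1.629e+08) = 82.12 dB.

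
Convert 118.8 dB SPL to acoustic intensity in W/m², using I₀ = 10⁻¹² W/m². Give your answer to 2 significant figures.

I = I₀·10^(L/10) = 10⁻¹² × 10^(118.8/10) = 10^(-0.120).

0.76 W/m²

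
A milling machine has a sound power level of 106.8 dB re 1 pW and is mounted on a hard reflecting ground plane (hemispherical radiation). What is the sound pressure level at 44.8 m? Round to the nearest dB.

The power spreads over a hemisphere of area 2π·r², so L_p = L_w − 10·log₁₀(2π·r²).
2π·r² = 1.261e+04 m², 10·log₁₀ of that is 41.007 dB.
L_p = 106.8 − 41.007 = 65.79 dB.

66 dB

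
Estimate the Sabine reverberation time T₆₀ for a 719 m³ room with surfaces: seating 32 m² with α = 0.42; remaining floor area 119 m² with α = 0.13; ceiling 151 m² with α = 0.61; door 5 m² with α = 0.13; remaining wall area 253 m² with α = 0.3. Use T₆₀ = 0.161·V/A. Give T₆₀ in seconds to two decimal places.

0.59 s

Total absorption A = 32·0.42 + 119·0.13 + 151·0.61 + 5·0.13 + 253·0.3 = 197.57 m² sabins.
T₆₀ = 0.161·V/A = 0.161·719/197.57 = 0.586 s.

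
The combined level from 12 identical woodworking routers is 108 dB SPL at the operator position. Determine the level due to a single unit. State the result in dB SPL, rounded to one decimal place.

Dividing the total intensity by 12 lowers the level by 10·log₁₀ 12 = 10.792 dB: L₁ = 108 − 10.792.

97.2 dB SPL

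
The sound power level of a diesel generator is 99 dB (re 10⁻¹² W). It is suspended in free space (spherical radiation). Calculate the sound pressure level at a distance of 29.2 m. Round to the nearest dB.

L_p = L_w − 10·log₁₀(4π·r²) with r = 29.2 m.
4π·r² = 1.071e+04 m², 10·log₁₀ of that is 40.300 dB.
L_p = 99 − 40.300 = 58.70 dB.

59 dB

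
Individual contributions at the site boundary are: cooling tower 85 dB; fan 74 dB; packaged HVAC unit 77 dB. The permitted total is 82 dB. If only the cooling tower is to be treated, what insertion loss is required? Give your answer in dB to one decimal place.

5.8 dB

Everything except the cooling tower sums to 10^(74/10) + 10^(77/10) = 7.524e+07 in linear terms, 78.76 dB.
To meet 82 dB overall, the treated cooling tower may contribute at most 10^(82/10) − 7.524e+07 = 8.325e+07, i.e. 79.20 dB.
Required insertion loss = 85 − 79.20 = 5.80 dB.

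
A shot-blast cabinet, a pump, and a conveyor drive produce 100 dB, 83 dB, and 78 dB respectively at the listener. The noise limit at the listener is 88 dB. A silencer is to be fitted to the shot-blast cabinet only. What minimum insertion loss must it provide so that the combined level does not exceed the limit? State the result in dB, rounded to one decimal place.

Fixed contribution from the other sources: Σ 10^(L/10) = 10^(83/10) + 10^(78/10) = 2.626e+08 (84.19 dB).
The limit corresponds to 10^(88/10) = 6.310e+08; subtracting the fixed part leaves 3.683e+08 for the shot-blast cabinet, i.e. 85.66 dB.
Required insertion loss = 100 − 85.66 = 14.34 dB.

14.3 dB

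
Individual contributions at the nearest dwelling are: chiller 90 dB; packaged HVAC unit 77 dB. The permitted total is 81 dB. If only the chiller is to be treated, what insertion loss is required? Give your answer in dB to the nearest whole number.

The untreated sources together contribute 10^(77/10) = 5.012e+07, i.e. 77.00 dB.
The limit corresponds to 10^(81/10) = 1.259e+08; subtracting the fixed part leaves 7.577e+07 for the chiller, i.e. 78.80 dB.
So the chiller must be reduced from 90 to 78.80 dB: IL = 11.20 dB.

11 dB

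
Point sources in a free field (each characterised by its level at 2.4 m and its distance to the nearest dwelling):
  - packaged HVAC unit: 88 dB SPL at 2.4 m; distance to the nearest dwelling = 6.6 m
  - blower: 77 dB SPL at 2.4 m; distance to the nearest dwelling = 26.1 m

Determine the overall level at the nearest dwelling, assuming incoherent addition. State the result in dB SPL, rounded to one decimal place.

79.2 dB SPL

Propagate each source to the receiver with L = L_ref − 20·log₁₀(r/r_ref), then add intensities.
packaged HVAC unit: 88 − 20·log₁₀(6.6/2.4) = 88 − 8.79 = 79.21 dB SPL.
blower: 77 − 20·log₁₀(26.1/2.4) = 77 − 20.73 = 56.27 dB SPL.
Σ 10^(L/10) = 8.386e+07 → L_total = 10·log₁₀(8.386e+07) = 79.24 dB SPL.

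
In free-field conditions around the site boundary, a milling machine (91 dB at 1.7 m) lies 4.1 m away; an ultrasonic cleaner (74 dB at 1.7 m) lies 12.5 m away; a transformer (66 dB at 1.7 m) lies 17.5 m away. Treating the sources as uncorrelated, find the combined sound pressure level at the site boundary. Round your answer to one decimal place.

Apply inverse-square spreading to bring every level to the receiver, then sum 10^(L/10).
milling machine: 91 − 20·log₁₀(4.1/1.7) = 91 − 7.65 = 83.35 dB.
ultrasonic cleaner: 74 − 20·log₁₀(12.5/1.7) = 74 − 17.33 = 56.67 dB.
transformer: 66 − 20·log₁₀(17.5/1.7) = 66 − 20.25 = 45.75 dB.
Σ 10^(L/10) = 2.169e+08 → L_total = 10·log₁₀(2.169e+08) = 83.36 dB.

83.4 dB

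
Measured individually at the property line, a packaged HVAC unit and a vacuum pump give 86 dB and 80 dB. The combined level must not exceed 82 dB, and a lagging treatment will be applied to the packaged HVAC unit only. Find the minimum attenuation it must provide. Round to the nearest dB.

8 dB

Everything except the packaged HVAC unit sums to 10^(80/10) = 1.000e+08 in linear terms, 80.00 dB.
To meet 82 dB overall, the treated packaged HVAC unit may contribute at most 10^(82/10) − 1.000e+08 = 5.849e+07, i.e. 77.67 dB.
Required insertion loss = 86 − 77.67 = 8.33 dB.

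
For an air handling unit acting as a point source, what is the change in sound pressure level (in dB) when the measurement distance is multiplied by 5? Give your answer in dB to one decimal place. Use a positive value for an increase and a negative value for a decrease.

-14.0 dB

A point source loses 6 dB per doubling of distance; generally ΔL = −20·log₁₀(r₂/r₁).
ΔL = −20·log₁₀(5) = -13.98 dB.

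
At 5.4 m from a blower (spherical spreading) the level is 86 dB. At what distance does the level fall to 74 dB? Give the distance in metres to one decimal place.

21.5 m

The 12.0 dB drop corresponds to a distance ratio of 10^(12.0/20) for a point source.
r₂ = 5.4·10^((86−74)/20) = 5.4·10^(12.0/20) = 21.50 m.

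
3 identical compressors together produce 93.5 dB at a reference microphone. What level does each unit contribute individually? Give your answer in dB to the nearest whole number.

89 dB

For N identical incoherent sources L_total = L₁ + 10·log₁₀ N, so L₁ = 93.5 − 10·log₁₀(3) = 93.5 − 4.771.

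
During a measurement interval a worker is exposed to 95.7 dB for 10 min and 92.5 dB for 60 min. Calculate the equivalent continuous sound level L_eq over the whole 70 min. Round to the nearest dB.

L_eq = 10·log₁₀[(1/T)·Σ tᵢ·10^(Lᵢ/10)] with T = 70 min.
Σ tᵢ·10^(Lᵢ/10) = 10·10^(95.7/10) + 60·10^(92.5/10) = 1.439e+11.
L_eq = 10·log₁₀(1.439e+11/70) = 93.13 dB.

93 dB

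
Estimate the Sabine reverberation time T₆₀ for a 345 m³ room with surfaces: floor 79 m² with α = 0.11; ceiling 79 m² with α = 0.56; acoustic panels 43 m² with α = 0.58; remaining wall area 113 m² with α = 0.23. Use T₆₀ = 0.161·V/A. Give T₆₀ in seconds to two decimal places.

0.53 s

Total absorption A = 79·0.11 + 79·0.56 + 43·0.58 + 113·0.23 = 103.86 m² sabins.
T₆₀ = 0.161·V/A = 0.161·345/103.86 = 0.535 s.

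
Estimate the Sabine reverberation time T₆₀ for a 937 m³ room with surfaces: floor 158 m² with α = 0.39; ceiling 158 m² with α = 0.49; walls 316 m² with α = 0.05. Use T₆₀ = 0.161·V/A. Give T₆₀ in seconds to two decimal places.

0.97 s

Summing Sᵢαᵢ: 158·0.39 + 158·0.49 + 316·0.05 = 154.84 m².
T₆₀ = 0.161·V/A = 0.161·937/154.84 = 0.974 s.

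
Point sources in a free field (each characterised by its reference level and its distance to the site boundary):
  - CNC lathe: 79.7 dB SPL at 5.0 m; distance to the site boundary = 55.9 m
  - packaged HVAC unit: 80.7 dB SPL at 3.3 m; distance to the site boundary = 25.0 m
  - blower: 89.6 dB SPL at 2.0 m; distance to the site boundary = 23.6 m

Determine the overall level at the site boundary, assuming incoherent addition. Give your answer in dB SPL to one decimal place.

69.7 dB SPL

Apply inverse-square spreading to bring every level to the receiver, then sum 10^(L/10).
CNC lathe: 79.7 − 20·log₁₀(55.9/5.0) = 79.7 − 20.97 = 58.73 dB SPL.
packaged HVAC unit: 80.7 − 20·log₁₀(25.0/3.3) = 80.7 − 17.59 = 63.11 dB SPL.
blower: 89.6 − 20·log₁₀(23.6/2.0) = 89.6 − 21.44 = 68.16 dB SPL.
Σ 10^(L/10) = 9.344e+06 → L_total = 10·log₁₀(9.344e+06) = 69.71 dB SPL.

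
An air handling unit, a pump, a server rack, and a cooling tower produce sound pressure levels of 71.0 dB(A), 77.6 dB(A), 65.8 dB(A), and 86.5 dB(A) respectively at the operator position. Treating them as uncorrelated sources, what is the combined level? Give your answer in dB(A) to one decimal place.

87.2 dB(A)

For uncorrelated sources the intensities add, so convert each level to linear form, sum, and take 10·log₁₀ of the total.
Σ 10^(L/10) = 10^(71.0/10) + 10^(77.6/10) + 10^(65.8/10) + 10^(86.5/10) = 5.206e+08.
L_total = 10·log₁₀(5.206e+08) = 87.17 dB(A).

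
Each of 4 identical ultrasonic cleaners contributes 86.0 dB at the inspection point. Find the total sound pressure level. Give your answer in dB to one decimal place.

N identical incoherent sources raise the level by 10·log₁₀ N.
L_total = 86.0 + 10·log₁₀(4) = 86.0 + 6.021 = 92.02 dB.

92.0 dB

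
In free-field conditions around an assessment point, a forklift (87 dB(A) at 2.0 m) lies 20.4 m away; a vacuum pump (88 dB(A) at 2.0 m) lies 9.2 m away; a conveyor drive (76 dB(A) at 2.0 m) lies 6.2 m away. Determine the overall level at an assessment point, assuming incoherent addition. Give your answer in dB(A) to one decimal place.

75.9 dB(A)

First find each source's level at the receiver (point-source: −20·log₁₀(r/r_ref)), then combine on an intensity basis.
forklift: 87 − 20·log₁₀(20.4/2.0) = 87 − 20.17 = 66.83 dB(A).
vacuum pump: 88 − 20·log₁₀(9.2/2.0) = 88 − 13.26 = 74.74 dB(A).
conveyor drive: 76 − 20·log₁₀(6.2/2.0) = 76 − 9.83 = 66.17 dB(A).
Σ 10^(L/10) = 3.878e+07 → L_total = 10·log₁₀(3.878e+07) = 75.89 dB(A).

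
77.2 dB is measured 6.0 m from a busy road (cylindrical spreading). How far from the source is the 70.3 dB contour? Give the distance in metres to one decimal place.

Line-source spreading drops the level by 10·log₁₀(r₂/r₁); inverting, r₂/r₁ = 10^(ΔL/10).
r₂ = 6.0·10^((77.2−70.3)/10) = 6.0·10^(6.9/10) = 29.39 m.

29.4 m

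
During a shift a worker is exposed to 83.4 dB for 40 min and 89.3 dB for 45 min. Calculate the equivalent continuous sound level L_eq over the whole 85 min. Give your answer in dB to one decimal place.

Weight each interval's intensity by its duration and average over T = 85 min:
Σ tᵢ·10^(Lᵢ/10) = 40·10^(83.4/10) + 45·10^(89.3/10) = 4.705e+10.
L_eq = 10·log₁₀(4.705e+10/85) = 87.43 dB.

87.4 dB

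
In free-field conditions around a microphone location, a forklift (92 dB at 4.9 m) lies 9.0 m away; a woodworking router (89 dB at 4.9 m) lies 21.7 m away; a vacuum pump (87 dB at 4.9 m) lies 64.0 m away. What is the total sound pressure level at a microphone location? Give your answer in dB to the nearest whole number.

Propagate each source to the receiver with L = L_ref − 20·log₁₀(r/r_ref), then add intensities.
forklift: 92 − 20·log₁₀(9.0/4.9) = 92 − 5.28 = 86.72 dB.
woodworking router: 89 − 20·log₁₀(21.7/4.9) = 89 − 12.93 = 76.07 dB.
vacuum pump: 87 − 20·log₁₀(64.0/4.9) = 87 − 22.32 = 64.68 dB.
Σ 10^(L/10) = 5.132e+08 → L_total = 10·log₁₀(5.132e+08) = 87.10 dB.

87 dB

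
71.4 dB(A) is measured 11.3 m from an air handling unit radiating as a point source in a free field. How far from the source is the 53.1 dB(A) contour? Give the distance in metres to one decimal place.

92.9 m

The 18.3 dB drop corresponds to a distance ratio of 10^(18.3/20) for a point source.
r₂ = 11.3·10^((71.4−53.1)/20) = 11.3·10^(18.3/20) = 92.91 m.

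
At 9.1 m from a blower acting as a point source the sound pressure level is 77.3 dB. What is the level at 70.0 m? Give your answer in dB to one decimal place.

59.6 dB

Point-source attenuation: ΔL = 20·log₁₀(r₂/r₁) = 20·log₁₀(70.0/9.1) = 17.721 dB.
L₂ = 77.3 − 20·log₁₀(70.0/9.1) = 77.3 − 17.721 = 59.58 dB.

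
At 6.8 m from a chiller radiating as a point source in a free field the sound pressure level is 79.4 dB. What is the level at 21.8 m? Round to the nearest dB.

69 dB

Spherical spreading from a point source gives a 20·log₁₀(r₂/r₁) drop.
L₂ = 79.4 − 20·log₁₀(21.8/6.8) = 79.4 − 10.119 = 69.28 dB.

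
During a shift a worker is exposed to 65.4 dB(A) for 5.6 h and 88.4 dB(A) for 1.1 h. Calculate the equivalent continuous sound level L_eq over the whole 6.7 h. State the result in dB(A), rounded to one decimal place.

L_eq = 10·log₁₀[(1/T)·Σ tᵢ·10^(Lᵢ/10)] with T = 6.7 h.
Σ tᵢ·10^(Lᵢ/10) = 5.6·10^(65.4/10) + 1.1·10^(88.4/10) = 7.804e+08.
L_eq = 10·log₁₀(7.804e+08/6.7) = 80.66 dB(A).

80.7 dB(A)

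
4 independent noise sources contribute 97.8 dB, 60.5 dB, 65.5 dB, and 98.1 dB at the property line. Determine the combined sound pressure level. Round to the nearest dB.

101 dB

For uncorrelated sources the intensities add, so convert each level to linear form, sum, and take 10·log₁₀ of the total.
Σ 10^(L/10) = 10^(97.8/10) + 10^(60.5/10) + 10^(65.5/10) + 10^(98.1/10) = 1.249e+10.
L_total = 10·log₁₀(1.249e+10) = 100.96 dB.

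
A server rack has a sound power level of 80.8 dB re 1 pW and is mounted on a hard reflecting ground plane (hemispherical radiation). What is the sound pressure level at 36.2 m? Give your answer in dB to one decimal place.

41.6 dB

The power spreads over a hemisphere of area 2π·r², so L_p = L_w − 10·log₁₀(2π·r²).
2π·r² = 8234 m², 10·log₁₀ of that is 39.156 dB.
L_p = 80.8 − 39.156 = 41.64 dB.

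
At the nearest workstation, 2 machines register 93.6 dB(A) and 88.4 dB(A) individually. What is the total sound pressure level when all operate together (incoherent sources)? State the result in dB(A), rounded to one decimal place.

94.7 dB(A)

Incoherent sources combine by intensity addition: L_total = 10·log₁₀(Σ 10^(L_i/10)).
Σ 10^(L/10) = 10^(93.6/10) + 10^(88.4/10) = 2.983e+09.
L_total = 10·log₁₀(2.983e+09) = 94.75 dB(A).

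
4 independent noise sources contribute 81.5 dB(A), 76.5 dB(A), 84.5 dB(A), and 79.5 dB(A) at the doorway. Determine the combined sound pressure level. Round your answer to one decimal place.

Incoherent sources combine by intensity addition: L_total = 10·log₁₀(Σ 10^(L_i/10)).
Σ 10^(L/10) = 10^(81.5/10) + 10^(76.5/10) + 10^(84.5/10) + 10^(79.5/10) = 5.569e+08.
L_total = 10·log₁₀(5.569e+08) = 87.46 dB(A).

87.5 dB(A)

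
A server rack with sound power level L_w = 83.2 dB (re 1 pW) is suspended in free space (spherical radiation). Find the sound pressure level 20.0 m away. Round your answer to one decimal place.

46.2 dB

Free-field spherical radiation: L_p = L_w − 10·log₁₀(4π·r²), r = 20.0 m.
4π·r² = 5027 m², 10·log₁₀ of that is 37.013 dB.
L_p = 83.2 − 37.013 = 46.19 dB.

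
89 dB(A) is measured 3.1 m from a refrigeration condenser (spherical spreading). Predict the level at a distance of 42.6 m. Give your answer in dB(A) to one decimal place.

Point-source attenuation: ΔL = 20·log₁₀(r₂/r₁) = 20·log₁₀(42.6/3.1) = 22.761 dB.
L₂ = 89 − 20·log₁₀(42.6/3.1) = 89 − 22.761 = 66.24 dB(A).

66.2 dB(A)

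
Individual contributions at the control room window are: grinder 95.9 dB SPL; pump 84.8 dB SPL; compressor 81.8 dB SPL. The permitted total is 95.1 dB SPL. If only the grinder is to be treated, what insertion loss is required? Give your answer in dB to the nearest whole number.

1 dB

Fixed contribution from the other sources: Σ 10^(L/10) = 10^(84.8/10) + 10^(81.8/10) = 4.534e+08 (86.56 dB SPL).
To meet 95.1 dB SPL overall, the treated grinder may contribute at most 10^(95.1/10) − 4.534e+08 = 2.783e+09, i.e. 94.44 dB SPL.
Required insertion loss = 95.9 − 94.44 = 1.46 dB.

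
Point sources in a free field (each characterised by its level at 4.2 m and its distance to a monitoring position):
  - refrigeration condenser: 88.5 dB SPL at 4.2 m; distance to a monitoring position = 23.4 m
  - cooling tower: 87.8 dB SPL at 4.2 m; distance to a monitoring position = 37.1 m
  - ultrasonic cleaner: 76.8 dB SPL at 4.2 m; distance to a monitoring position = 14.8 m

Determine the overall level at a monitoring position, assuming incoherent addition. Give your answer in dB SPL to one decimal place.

75.4 dB SPL

Propagate each source to the receiver with L = L_ref − 20·log₁₀(r/r_ref), then add intensities.
refrigeration condenser: 88.5 − 20·log₁₀(23.4/4.2) = 88.5 − 14.92 = 73.58 dB SPL.
cooling tower: 87.8 − 20·log₁₀(37.1/4.2) = 87.8 − 18.92 = 68.88 dB SPL.
ultrasonic cleaner: 76.8 − 20·log₁₀(14.8/4.2) = 76.8 − 10.94 = 65.86 dB SPL.
Σ 10^(L/10) = 3.438e+07 → L_total = 10·log₁₀(3.438e+07) = 75.36 dB SPL.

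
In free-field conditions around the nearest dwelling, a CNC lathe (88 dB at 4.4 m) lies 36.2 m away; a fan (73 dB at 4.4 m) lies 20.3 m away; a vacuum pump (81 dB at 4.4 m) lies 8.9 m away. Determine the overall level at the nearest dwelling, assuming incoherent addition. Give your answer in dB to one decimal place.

76.1 dB

Apply inverse-square spreading to bring every level to the receiver, then sum 10^(L/10).
CNC lathe: 88 − 20·log₁₀(36.2/4.4) = 88 − 18.31 = 69.69 dB.
fan: 73 − 20·log₁₀(20.3/4.4) = 73 − 13.28 = 59.72 dB.
vacuum pump: 81 − 20·log₁₀(8.9/4.4) = 81 − 6.12 = 74.88 dB.
Σ 10^(L/10) = 4.103e+07 → L_total = 10·log₁₀(4.103e+07) = 76.13 dB.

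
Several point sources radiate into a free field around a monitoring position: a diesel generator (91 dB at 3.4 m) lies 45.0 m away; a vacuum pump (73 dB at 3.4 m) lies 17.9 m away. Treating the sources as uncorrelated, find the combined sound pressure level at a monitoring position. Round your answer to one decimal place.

69.0 dB

Apply inverse-square spreading to bring every level to the receiver, then sum 10^(L/10).
diesel generator: 91 − 20·log₁₀(45.0/3.4) = 91 − 22.43 = 68.57 dB.
vacuum pump: 73 − 20·log₁₀(17.9/3.4) = 73 − 14.43 = 58.57 dB.
Σ 10^(L/10) = 7.907e+06 → L_total = 10·log₁₀(7.907e+06) = 68.98 dB.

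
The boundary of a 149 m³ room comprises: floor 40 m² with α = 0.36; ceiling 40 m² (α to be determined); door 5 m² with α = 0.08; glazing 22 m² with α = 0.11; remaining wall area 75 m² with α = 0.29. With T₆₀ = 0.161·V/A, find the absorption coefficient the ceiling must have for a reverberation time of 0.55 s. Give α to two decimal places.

0.12

From T₆₀ = 0.161·V/A, the target T₆₀ = 0.55 s needs A = 0.161·149/0.55 = 43.62 m².
Absorption from the other surfaces = 40·0.36 + 5·0.08 + 22·0.11 + 75·0.29 = 38.97 m², so the ceiling must supply 4.65 m² over 40 m².
α = 4.65/40 = 0.116.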